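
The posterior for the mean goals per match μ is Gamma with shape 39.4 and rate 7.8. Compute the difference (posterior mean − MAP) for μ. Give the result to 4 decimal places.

Mode = (α−1)/β = 38.4/7.8 = 4.9231.
Mean = α/β = 39.4/7.8 = 5.0513.
Difference = 5.0513 − 4.9231 = 0.1282.
The posterior is right-skewed, so the mean exceeds the mode.

0.1282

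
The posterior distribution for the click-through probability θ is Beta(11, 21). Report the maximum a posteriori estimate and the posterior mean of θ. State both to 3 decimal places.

Mode = (11−1)/(11+21−2) = 10/30 = 0.333.
Mean = 11/(11+21) = 11/32 = 0.344.
Mean > mode: the posterior has a right tail.

maximum a posteriori estimate = 0.333, posterior mean = 0.344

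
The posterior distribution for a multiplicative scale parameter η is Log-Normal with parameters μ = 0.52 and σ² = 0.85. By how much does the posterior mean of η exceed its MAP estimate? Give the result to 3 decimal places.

1.854

Mode = exp(μ − σ²) = exp(-0.33) = 0.719.
Mean = exp(μ + σ²/2) = exp(0.945) = 2.573.
Difference = 2.573 − 0.719 = 1.854.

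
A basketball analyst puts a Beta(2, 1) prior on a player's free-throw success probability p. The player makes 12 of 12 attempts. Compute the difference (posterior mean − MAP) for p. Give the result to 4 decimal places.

-0.0667

Posterior: Beta(2+12, 1+0) = Beta(14, 1).
Since β = 1 ≤ 1 and α > 1, the Beta density is monotone increasing on [0,1]; the mode is at 1.
Mean = 14/(14+1) = 0.9333.
Difference = 0.9333 − 1.0000 = -0.0667.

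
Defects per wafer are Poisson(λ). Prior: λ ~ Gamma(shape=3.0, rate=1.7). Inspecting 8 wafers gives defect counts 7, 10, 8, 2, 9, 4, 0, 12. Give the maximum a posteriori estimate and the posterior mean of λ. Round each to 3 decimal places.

MAP = 5.567; posterior mean = 5.670

Σ counts = 52. Posterior: Gamma(shape = 3.0+52 = 55.0, rate = 1.7+8 = 9.7).
Mode = (α−1)/β = 54.0/9.7 = 5.567.
Mean = α/β = 55.0/9.7 = 5.670.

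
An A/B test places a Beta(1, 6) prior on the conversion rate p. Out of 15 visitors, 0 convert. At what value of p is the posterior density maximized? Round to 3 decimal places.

Posterior: Beta(1+0, 6+15) = Beta(1, 21).
Since α = 1 ≤ 1 and β > 1, the Beta density is monotone decreasing on [0,1]; the mode is at 0.
Mean = 1/(1+21) = 0.045.
This is the posterior mode — the MAP estimate.

0.000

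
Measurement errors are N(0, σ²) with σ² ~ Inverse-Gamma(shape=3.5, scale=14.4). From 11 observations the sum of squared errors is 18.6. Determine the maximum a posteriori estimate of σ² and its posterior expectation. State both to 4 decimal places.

maximum a posteriori estimate = 2.3700, posterior expectation = 2.9625

Posterior: Inverse-Gamma(shape = 3.5+11/2 = 9.0, scale = 14.4+18.6/2 = 23.7).
Mode = β/(α+1) = 23.7/10.0 = 2.3700.
Mean = β/(α−1) = 23.7/8.0 = 2.9625.
Right-skewed posterior ⇒ mode < mean.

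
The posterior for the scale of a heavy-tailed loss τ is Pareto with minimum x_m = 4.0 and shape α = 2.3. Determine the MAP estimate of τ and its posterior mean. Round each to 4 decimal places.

The Pareto density is strictly decreasing on [x_m, ∞), so the mode is x_m = 4.0000.
Mean = α·x_m/(α−1) = 2.3·4.0/1.3 = 7.0769.
The posterior is right-skewed, so the mean exceeds the mode.

τ_MAP = 4.0000, E[τ|data] = 7.0769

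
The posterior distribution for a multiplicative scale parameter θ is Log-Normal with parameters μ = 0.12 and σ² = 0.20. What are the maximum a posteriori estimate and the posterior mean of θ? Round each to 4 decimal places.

Mode = exp(μ − σ²) = exp(-0.08) = 0.9231.
Mean = exp(μ + σ²/2) = exp(0.220) = 1.2461.
Right-skewed posterior ⇒ mode < mean.

maximum a posteriori estimate = 0.9231, posterior mean = 1.2461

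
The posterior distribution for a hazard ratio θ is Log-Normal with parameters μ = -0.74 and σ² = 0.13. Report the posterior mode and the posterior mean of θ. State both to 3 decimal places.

Mode = exp(μ − σ²) = exp(-0.87) = 0.419.
Mean = exp(μ + σ²/2) = exp(-0.675) = 0.509.
The posterior is right-skewed, so the mean exceeds the mode.

θ_MAP = 0.419, E[θ|data] = 0.509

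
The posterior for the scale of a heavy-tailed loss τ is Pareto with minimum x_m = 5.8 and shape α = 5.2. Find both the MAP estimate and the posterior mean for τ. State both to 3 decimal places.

The Pareto density is strictly decreasing on [x_m, ∞), so the mode is x_m = 5.800.
Mean = α·x_m/(α−1) = 5.2·5.8/4.2 = 7.181.
Right-skewed posterior ⇒ mode < mean.

MAP estimate = 5.800, posterior mean = 7.181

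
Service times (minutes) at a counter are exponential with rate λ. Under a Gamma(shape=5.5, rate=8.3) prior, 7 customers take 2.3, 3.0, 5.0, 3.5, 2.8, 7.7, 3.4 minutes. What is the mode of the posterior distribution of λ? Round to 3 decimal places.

0.319

Σ times = 27.7. Posterior: Gamma(shape = 5.5+7 = 12.5, rate = 8.3+27.7 = 36.0).
Mode = (α−1)/β = 11.5/36.0 = 0.319.
Mean = α/β = 12.5/36.0 = 0.347.
This is the posterior mode — the MAP estimate.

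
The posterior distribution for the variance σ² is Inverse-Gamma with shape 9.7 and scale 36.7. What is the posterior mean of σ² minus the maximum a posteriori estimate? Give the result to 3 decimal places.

0.788

Mode = β/(α+1) = 36.7/10.7 = 3.430.
Mean = β/(α−1) = 36.7/8.7 = 4.218.
Difference = 4.218 − 3.430 = 0.788.
The mean is pulled above the mode by the posterior's right skew.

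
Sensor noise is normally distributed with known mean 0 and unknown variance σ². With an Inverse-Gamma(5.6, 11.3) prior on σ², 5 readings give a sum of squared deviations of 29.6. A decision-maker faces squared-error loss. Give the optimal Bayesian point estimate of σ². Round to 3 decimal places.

Posterior: Inverse-Gamma(shape = 5.6+5/2 = 8.1, scale = 11.3+29.6/2 = 26.1).
Mode = β/(α+1) = 26.1/9.1 = 2.868.
Mean = β/(α−1) = 26.1/7.1 = 3.676.
Squared-error loss ⇒ the optimal estimator is the posterior mean.

3.676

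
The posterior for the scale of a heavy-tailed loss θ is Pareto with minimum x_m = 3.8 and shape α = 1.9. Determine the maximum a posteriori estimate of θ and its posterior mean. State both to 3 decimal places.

The Pareto density is strictly decreasing on [x_m, ∞), so the mode is x_m = 3.800.
Mean = α·x_m/(α−1) = 1.9·3.8/0.9 = 8.022.

θ_MAP = 3.800, E[θ|data] = 8.022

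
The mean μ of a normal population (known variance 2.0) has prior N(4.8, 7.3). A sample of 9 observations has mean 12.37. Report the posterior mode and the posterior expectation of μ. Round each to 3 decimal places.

Posterior for μ is Normal. Precision-weighted mean: (1/7.3·4.8 + 9/2.0·12.37) / (1/7.3 + 9/2.0) = 12.146.
A Normal posterior is symmetric, so mode = mean.

MAP: 12.146. Posterior mean: 12.146.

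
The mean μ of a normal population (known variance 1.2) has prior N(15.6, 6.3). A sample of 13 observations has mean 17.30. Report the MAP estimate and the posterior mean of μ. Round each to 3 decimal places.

MAP: 17.275. Posterior mean: 17.275.

Posterior for μ is Normal. Precision-weighted mean: (1/6.3·15.6 + 13/1.2·17.30) / (1/6.3 + 13/1.2) = 17.275.
A Normal posterior is symmetric, so mode = mean.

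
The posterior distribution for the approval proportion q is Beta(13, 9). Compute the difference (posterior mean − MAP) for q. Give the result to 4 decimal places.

-0.0091

Mode = (13−1)/(13+9−2) = 12/20 = 0.6000.
Mean = 13/(13+9) = 13/22 = 0.5909.
Difference = 0.5909 − 0.6000 = -0.0091.
Left-skewed posterior ⇒ mean < mode.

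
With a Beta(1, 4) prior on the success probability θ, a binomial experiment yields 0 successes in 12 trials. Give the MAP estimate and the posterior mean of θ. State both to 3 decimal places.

MAP: 0.000. Posterior mean: 0.059.

Posterior: Beta(1+0, 4+12) = Beta(1, 16).
Since α = 1 ≤ 1 and β > 1, the Beta density is monotone decreasing on [0,1]; the mode is at 0.
Mean = 1/(1+16) = 0.059.
Mean > mode: the posterior has a right tail.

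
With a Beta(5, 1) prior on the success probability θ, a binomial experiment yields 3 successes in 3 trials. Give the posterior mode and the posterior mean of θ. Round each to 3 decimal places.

MAP = 1.000; posterior mean = 0.889

Posterior: Beta(5+3, 1+0) = Beta(8, 1).
Since β = 1 ≤ 1 and α > 1, the Beta density is monotone increasing on [0,1]; the mode is at 1.
Mean = 8/(8+1) = 0.889.
Left-skewed posterior ⇒ mean < mode.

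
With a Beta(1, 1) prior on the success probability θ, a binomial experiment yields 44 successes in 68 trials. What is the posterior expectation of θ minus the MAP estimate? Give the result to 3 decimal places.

Posterior: Beta(1+44, 1+24) = Beta(45, 25).
Mode = (45−1)/(45+25−2) = 44/68 = 0.647.
With a flat prior the MAP equals the MLE, 44/68.
Mean = 45/(45+25) = 45/70 = 0.643.
Difference = 0.643 − 0.647 = -0.004.

-0.004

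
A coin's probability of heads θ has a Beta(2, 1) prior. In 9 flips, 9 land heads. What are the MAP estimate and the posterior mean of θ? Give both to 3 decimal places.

Posterior: Beta(2+9, 1+0) = Beta(11, 1).
Since β = 1 ≤ 1 and α > 1, the Beta density is monotone increasing on [0,1]; the mode is at 1.
Mean = 11/(11+1) = 0.917.

MAP: 1.000. Posterior mean: 0.917.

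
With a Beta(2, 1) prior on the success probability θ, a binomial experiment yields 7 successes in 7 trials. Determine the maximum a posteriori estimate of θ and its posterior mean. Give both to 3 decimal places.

MAP = 1.000, posterior mean = 0.900

Posterior: Beta(2+7, 1+0) = Beta(9, 1).
Since β = 1 ≤ 1 and α > 1, the Beta density is monotone increasing on [0,1]; the mode is at 1.
Mean = 9/(9+1) = 0.900.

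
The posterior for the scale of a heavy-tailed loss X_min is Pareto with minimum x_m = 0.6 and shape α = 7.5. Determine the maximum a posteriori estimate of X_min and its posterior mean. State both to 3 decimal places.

MAP = 0.600, posterior mean = 0.692

The Pareto density is strictly decreasing on [x_m, ∞), so the mode is x_m = 0.600.
Mean = α·x_m/(α−1) = 7.5·0.6/6.5 = 0.692.
Mean > mode: the posterior has a right tail.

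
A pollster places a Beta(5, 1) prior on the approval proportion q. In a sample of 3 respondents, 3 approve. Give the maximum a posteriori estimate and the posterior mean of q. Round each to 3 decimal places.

MAP = 1.000; posterior mean = 0.889

Posterior: Beta(5+3, 1+0) = Beta(8, 1).
Since β = 1 ≤ 1 and α > 1, the Beta density is monotone increasing on [0,1]; the mode is at 1.
Mean = 8/(8+1) = 0.889.
Left-skewed posterior ⇒ mean < mode.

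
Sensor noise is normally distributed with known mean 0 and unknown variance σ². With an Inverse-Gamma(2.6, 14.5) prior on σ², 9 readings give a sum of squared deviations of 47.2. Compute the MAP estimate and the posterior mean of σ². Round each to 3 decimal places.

MAP = 4.704; posterior mean = 6.246

Posterior: Inverse-Gamma(shape = 2.6+9/2 = 7.1, scale = 14.5+47.2/2 = 38.1).
Mode = β/(α+1) = 38.1/8.1 = 4.704.
Mean = β/(α−1) = 38.1/6.1 = 6.246.
The mean is pulled above the mode by the posterior's right skew.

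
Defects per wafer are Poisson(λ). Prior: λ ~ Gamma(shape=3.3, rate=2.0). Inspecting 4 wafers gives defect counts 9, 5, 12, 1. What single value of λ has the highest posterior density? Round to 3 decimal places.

4.883

Σ counts = 27. Posterior: Gamma(shape = 3.3+27 = 30.3, rate = 2.0+4 = 6.0).
Mode = (α−1)/β = 29.3/6.0 = 4.883.
Mean = α/β = 30.3/6.0 = 5.050.
This is the posterior mode — the MAP estimate.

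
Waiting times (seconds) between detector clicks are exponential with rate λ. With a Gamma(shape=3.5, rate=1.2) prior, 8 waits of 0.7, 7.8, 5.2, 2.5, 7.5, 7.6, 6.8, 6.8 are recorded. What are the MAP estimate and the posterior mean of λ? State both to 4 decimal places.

Σ times = 44.9. Posterior: Gamma(shape = 3.5+8 = 11.5, rate = 1.2+44.9 = 46.1).
Mode = (α−1)/β = 10.5/46.1 = 0.2278.
Mean = α/β = 11.5/46.1 = 0.2495.
The mean is pulled above the mode by the posterior's right skew.

MAP = 0.2278, posterior mean = 0.2495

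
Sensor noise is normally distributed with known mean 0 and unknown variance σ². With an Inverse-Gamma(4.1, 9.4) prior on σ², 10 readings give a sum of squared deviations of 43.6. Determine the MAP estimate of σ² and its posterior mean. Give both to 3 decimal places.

MAP = 3.089, posterior mean = 3.852

Posterior: Inverse-Gamma(shape = 4.1+10/2 = 9.1, scale = 9.4+43.6/2 = 31.2).
Mode = β/(α+1) = 31.2/10.1 = 3.089.
Mean = β/(α−1) = 31.2/8.1 = 3.852.
Right-skewed posterior ⇒ mode < mean.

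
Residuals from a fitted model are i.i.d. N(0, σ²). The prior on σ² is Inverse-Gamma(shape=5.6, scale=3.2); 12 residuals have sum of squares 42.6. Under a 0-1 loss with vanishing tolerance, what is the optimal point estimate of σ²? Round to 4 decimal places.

1.9444

Posterior: Inverse-Gamma(shape = 5.6+12/2 = 11.6, scale = 3.2+42.6/2 = 24.5).
Mode = β/(α+1) = 24.5/12.6 = 1.9444.
Mean = β/(α−1) = 24.5/10.6 = 2.3113.
This is the posterior mode — the MAP estimate.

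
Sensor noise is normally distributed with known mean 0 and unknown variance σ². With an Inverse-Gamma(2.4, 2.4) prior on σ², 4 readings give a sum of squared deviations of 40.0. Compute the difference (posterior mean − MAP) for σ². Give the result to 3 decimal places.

Posterior: Inverse-Gamma(shape = 2.4+4/2 = 4.4, scale = 2.4+40.0/2 = 22.4).
Mode = β/(α+1) = 22.4/5.4 = 4.148.
Mean = β/(α−1) = 22.4/3.4 = 6.588.
Difference = 6.588 − 4.148 = 2.440.

2.440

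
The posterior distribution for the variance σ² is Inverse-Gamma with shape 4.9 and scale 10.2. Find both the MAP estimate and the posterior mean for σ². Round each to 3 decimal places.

MAP = 1.729; posterior mean = 2.615

Mode = β/(α+1) = 10.2/5.9 = 1.729.
Mean = β/(α−1) = 10.2/3.9 = 2.615.
Mean > mode: the posterior has a right tail.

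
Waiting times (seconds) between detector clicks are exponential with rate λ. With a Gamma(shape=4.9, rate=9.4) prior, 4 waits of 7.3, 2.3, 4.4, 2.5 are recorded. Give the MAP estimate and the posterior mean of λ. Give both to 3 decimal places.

MAP estimate = 0.305, posterior mean = 0.344

Σ times = 16.5. Posterior: Gamma(shape = 4.9+4 = 8.9, rate = 9.4+16.5 = 25.9).
Mode = (α−1)/β = 7.9/25.9 = 0.305.
Mean = α/β = 8.9/25.9 = 0.344.
The posterior is right-skewed, so the mean exceeds the mode.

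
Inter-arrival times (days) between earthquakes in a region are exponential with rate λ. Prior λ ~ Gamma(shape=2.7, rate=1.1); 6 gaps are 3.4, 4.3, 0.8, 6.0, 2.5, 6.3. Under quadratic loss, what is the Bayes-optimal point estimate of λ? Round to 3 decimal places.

Σ times = 23.3. Posterior: Gamma(shape = 2.7+6 = 8.7, rate = 1.1+23.3 = 24.4).
Mode = (α−1)/β = 7.7/24.4 = 0.316.
Mean = α/β = 8.7/24.4 = 0.357.
Quadratic loss ⇒ the optimal estimator is the posterior mean.

0.357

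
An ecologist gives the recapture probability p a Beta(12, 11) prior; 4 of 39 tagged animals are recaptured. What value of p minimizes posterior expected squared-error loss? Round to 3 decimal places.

0.258

Posterior: Beta(12+4, 11+35) = Beta(16, 46).
Mode = (16−1)/(16+46−2) = 15/60 = 0.250.
Mean = 16/(16+46) = 16/62 = 0.258.
Squared-error loss ⇒ the optimal estimator is the posterior mean.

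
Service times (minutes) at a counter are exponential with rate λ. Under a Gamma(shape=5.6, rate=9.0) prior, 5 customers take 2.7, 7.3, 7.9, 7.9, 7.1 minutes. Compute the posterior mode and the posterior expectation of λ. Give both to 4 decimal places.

Σ times = 32.9. Posterior: Gamma(shape = 5.6+5 = 10.6, rate = 9.0+32.9 = 41.9).
Mode = (α−1)/β = 9.6/41.9 = 0.2291.
Mean = α/β = 10.6/41.9 = 0.2530.
The posterior is right-skewed, so the mean exceeds the mode.

MAP: 0.2291. Posterior mean: 0.2530.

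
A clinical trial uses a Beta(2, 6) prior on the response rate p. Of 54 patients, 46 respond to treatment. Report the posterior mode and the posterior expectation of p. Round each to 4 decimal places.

Posterior: Beta(2+46, 6+8) = Beta(48, 14).
Mode = (48−1)/(48+14−2) = 47/60 = 0.7833.
Mean = 48/(48+14) = 48/62 = 0.7742.

posterior mode = 0.7833, posterior expectation = 0.7742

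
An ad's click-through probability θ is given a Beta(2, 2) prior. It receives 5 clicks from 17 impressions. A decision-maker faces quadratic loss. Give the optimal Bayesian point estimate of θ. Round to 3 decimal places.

0.333

Posterior: Beta(2+5, 2+12) = Beta(7, 14).
Mode = (7−1)/(7+14−2) = 6/19 = 0.316.
Mean = 7/(7+14) = 7/21 = 0.333.
Quadratic loss ⇒ the optimal estimator is the posterior mean.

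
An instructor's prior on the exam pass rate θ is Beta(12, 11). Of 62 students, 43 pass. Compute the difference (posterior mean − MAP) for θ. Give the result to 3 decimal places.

-0.004

Posterior: Beta(12+43, 11+19) = Beta(55, 30).
Mode = (55−1)/(55+30−2) = 54/83 = 0.651.
Mean = 55/(55+30) = 55/85 = 0.647.
Difference = 0.647 − 0.651 = -0.004.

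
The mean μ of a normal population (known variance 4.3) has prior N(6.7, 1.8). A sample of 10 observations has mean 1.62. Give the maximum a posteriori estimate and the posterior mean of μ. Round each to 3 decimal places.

MAP = 2.600, posterior mean = 2.600

Posterior for μ is Normal. Precision-weighted mean: (1/1.8·6.7 + 10/4.3·1.62) / (1/1.8 + 10/4.3) = 2.600.
A Normal posterior is symmetric, so mode = mean.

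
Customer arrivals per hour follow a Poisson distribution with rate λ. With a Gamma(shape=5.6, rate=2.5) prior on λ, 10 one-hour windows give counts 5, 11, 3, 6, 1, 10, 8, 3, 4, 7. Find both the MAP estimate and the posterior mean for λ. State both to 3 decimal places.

Σ counts = 58. Posterior: Gamma(shape = 5.6+58 = 63.6, rate = 2.5+10 = 12.5).
Mode = (α−1)/β = 62.6/12.5 = 5.008.
Mean = α/β = 63.6/12.5 = 5.088.

λ_MAP = 5.008, E[λ|data] = 5.088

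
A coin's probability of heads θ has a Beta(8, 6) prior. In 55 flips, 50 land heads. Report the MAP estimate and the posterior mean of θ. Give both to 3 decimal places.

MAP = 0.851, posterior mean = 0.841

Posterior: Beta(8+50, 6+5) = Beta(58, 11).
Mode = (58−1)/(58+11−2) = 57/67 = 0.851.
Mean = 58/(58+11) = 58/69 = 0.841.
The posterior is left-skewed, so the mode exceeds the mean.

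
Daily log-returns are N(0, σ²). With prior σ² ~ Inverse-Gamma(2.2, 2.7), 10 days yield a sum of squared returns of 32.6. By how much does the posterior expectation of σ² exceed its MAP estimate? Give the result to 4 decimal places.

Posterior: Inverse-Gamma(shape = 2.2+10/2 = 7.2, scale = 2.7+32.6/2 = 19.0).
Mode = β/(α+1) = 19.0/8.2 = 2.3171.
Mean = β/(α−1) = 19.0/6.2 = 3.0645.
Difference = 3.0645 − 2.3171 = 0.7474.

0.7474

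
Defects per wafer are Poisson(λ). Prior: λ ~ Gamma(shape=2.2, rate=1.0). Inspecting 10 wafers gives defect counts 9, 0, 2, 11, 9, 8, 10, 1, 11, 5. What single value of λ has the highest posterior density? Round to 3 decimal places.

Σ counts = 66. Posterior: Gamma(shape = 2.2+66 = 68.2, rate = 1.0+10 = 11.0).
Mode = (α−1)/β = 67.2/11.0 = 6.109.
Mean = α/β = 68.2/11.0 = 6.200.
This is the posterior mode — the MAP estimate.

6.109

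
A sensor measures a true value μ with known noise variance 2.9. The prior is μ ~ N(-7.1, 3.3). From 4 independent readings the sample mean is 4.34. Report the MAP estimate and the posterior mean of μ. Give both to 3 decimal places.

Posterior for μ is Normal. Precision-weighted mean: (1/3.3·-7.1 + 4/2.9·4.34) / (1/3.3 + 4/2.9) = 2.279.
A Normal posterior is symmetric, so mode = mean.

MAP: 2.279. Posterior mean: 2.279.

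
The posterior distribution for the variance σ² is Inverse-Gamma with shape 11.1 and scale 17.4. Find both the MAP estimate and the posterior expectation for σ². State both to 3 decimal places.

Mode = β/(α+1) = 17.4/12.1 = 1.438.
Mean = β/(α−1) = 17.4/10.1 = 1.723.

MAP = 1.438; posterior mean = 1.723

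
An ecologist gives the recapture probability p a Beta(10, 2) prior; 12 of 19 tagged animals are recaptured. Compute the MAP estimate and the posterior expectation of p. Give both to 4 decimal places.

Posterior: Beta(10+12, 2+7) = Beta(22, 9).
Mode = (22−1)/(22+9−2) = 21/29 = 0.7241.
Mean = 22/(22+9) = 22/31 = 0.7097.

MAP: 0.7241. Posterior mean: 0.7097.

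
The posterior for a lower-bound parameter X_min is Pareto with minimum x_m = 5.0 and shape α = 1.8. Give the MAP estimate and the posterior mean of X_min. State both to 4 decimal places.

The Pareto density is strictly decreasing on [x_m, ∞), so the mode is x_m = 5.0000.
Mean = α·x_m/(α−1) = 1.8·5.0/0.8 = 11.2500.
Right-skewed posterior ⇒ mode < mean.

MAP = 5.0000, posterior mean = 11.2500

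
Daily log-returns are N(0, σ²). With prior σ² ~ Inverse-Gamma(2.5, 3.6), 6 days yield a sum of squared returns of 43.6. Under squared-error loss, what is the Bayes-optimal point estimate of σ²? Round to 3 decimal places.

5.644

Posterior: Inverse-Gamma(shape = 2.5+6/2 = 5.5, scale = 3.6+43.6/2 = 25.4).
Mode = β/(α+1) = 25.4/6.5 = 3.908.
Mean = β/(α−1) = 25.4/4.5 = 5.644.
Squared-error loss ⇒ the optimal estimator is the posterior mean.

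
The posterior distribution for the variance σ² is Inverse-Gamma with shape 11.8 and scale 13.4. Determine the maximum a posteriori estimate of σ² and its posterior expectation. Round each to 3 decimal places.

maximum a posteriori estimate = 1.047, posterior expectation = 1.241

Mode = β/(α+1) = 13.4/12.8 = 1.047.
Mean = β/(α−1) = 13.4/10.8 = 1.241.
Mean > mode: the posterior has a right tail.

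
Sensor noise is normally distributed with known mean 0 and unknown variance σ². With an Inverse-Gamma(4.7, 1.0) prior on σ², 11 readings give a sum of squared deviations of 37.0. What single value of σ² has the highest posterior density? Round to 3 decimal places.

Posterior: Inverse-Gamma(shape = 4.7+11/2 = 10.2, scale = 1.0+37.0/2 = 19.5).
Mode = β/(α+1) = 19.5/11.2 = 1.741.
Mean = β/(α−1) = 19.5/9.2 = 2.120.
This is the posterior mode — the MAP estimate.

1.741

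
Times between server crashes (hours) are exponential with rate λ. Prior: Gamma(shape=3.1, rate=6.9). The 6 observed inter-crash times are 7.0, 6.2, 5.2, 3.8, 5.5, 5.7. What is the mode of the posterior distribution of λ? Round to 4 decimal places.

0.2010

Σ times = 33.4. Posterior: Gamma(shape = 3.1+6 = 9.1, rate = 6.9+33.4 = 40.3).
Mode = (α−1)/β = 8.1/40.3 = 0.2010.
Mean = α/β = 9.1/40.3 = 0.2258.
This is the posterior mode — the MAP estimate.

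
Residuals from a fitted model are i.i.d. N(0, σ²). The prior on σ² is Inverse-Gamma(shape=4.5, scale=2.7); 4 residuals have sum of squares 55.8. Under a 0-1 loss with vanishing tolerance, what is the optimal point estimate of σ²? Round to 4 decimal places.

4.0800

Posterior: Inverse-Gamma(shape = 4.5+4/2 = 6.5, scale = 2.7+55.8/2 = 30.6).
Mode = β/(α+1) = 30.6/7.5 = 4.0800.
Mean = β/(α−1) = 30.6/5.5 = 5.5636.
This is the posterior mode — the MAP estimate.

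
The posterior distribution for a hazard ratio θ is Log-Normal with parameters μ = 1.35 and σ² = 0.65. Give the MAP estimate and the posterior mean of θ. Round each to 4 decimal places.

Mode = exp(μ − σ²) = exp(0.70) = 2.0138.
Mean = exp(μ + σ²/2) = exp(1.675) = 5.3388.

MAP: 2.0138. Posterior mean: 5.3388.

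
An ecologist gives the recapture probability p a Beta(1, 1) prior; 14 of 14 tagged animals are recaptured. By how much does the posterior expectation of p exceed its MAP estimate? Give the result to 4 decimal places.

Posterior: Beta(1+14, 1+0) = Beta(15, 1).
Since β = 1 ≤ 1 and α > 1, the Beta density is monotone increasing on [0,1]; the mode is at 1.
Mean = 15/(15+1) = 0.9375.
Difference = 0.9375 − 1.0000 = -0.0625.

-0.0625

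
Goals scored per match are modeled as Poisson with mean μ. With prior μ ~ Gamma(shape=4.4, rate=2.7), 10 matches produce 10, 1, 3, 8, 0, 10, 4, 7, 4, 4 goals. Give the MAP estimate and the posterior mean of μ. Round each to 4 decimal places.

MAP = 4.2835, posterior mean = 4.3622

Σ counts = 51. Posterior: Gamma(shape = 4.4+51 = 55.4, rate = 2.7+10 = 12.7).
Mode = (α−1)/β = 54.4/12.7 = 4.2835.
Mean = α/β = 55.4/12.7 = 4.3622.
Mean > mode: the posterior has a right tail.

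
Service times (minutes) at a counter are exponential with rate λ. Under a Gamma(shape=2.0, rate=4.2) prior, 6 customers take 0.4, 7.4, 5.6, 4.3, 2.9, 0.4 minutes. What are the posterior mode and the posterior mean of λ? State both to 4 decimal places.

MAP = 0.2778, posterior mean = 0.3175

Σ times = 21.0. Posterior: Gamma(shape = 2.0+6 = 8.0, rate = 4.2+21.0 = 25.2).
Mode = (α−1)/β = 7.0/25.2 = 0.2778.
Mean = α/β = 8.0/25.2 = 0.3175.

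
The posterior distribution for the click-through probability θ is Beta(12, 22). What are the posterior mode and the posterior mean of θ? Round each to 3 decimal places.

θ_MAP = 0.344, E[θ|data] = 0.353

Mode = (12−1)/(12+22−2) = 11/32 = 0.344.
Mean = 12/(12+22) = 12/34 = 0.353.
Right-skewed posterior ⇒ mode < mean.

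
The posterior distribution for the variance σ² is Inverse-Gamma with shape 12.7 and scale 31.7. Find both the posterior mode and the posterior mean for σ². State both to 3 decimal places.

Mode = β/(α+1) = 31.7/13.7 = 2.314.
Mean = β/(α−1) = 31.7/11.7 = 2.709.

σ²_MAP = 2.314, E[σ²|data] = 2.709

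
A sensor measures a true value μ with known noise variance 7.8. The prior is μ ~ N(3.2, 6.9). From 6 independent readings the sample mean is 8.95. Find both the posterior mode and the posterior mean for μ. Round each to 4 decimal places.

MAP = 8.0384; posterior mean = 8.0384

Posterior for μ is Normal. Precision-weighted mean: (1/6.9·3.2 + 6/7.8·8.95) / (1/6.9 + 6/7.8) = 8.0384.
A Normal posterior is symmetric, so mode = mean.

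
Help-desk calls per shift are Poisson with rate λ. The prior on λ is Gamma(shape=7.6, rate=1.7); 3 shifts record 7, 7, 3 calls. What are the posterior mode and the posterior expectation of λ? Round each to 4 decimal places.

posterior mode = 5.0213, posterior expectation = 5.2340

Σ counts = 17. Posterior: Gamma(shape = 7.6+17 = 24.6, rate = 1.7+3 = 4.7).
Mode = (α−1)/β = 23.6/4.7 = 5.0213.
Mean = α/β = 24.6/4.7 = 5.2340.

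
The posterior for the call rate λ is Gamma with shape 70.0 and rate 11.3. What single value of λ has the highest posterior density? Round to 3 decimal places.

Mode = (α−1)/β = 69.0/11.3 = 6.106.
Mean = α/β = 70.0/11.3 = 6.195.
This is the posterior mode — the MAP estimate.

6.106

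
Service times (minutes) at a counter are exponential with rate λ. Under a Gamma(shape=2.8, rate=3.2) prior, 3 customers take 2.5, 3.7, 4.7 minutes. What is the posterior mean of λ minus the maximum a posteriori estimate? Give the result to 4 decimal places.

Σ times = 10.9. Posterior: Gamma(shape = 2.8+3 = 5.8, rate = 3.2+10.9 = 14.1).
Mode = (α−1)/β = 4.8/14.1 = 0.3404.
Mean = α/β = 5.8/14.1 = 0.4113.
Difference = 0.4113 − 0.3404 = 0.0709.

0.0709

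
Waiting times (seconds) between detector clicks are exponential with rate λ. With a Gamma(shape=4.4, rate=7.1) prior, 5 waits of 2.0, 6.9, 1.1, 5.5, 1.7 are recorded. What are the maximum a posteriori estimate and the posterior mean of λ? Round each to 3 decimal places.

maximum a posteriori estimate = 0.346, posterior mean = 0.387

Σ times = 17.2. Posterior: Gamma(shape = 4.4+5 = 9.4, rate = 7.1+17.2 = 24.3).
Mode = (α−1)/β = 8.4/24.3 = 0.346.
Mean = α/β = 9.4/24.3 = 0.387.
Mean > mode: the posterior has a right tail.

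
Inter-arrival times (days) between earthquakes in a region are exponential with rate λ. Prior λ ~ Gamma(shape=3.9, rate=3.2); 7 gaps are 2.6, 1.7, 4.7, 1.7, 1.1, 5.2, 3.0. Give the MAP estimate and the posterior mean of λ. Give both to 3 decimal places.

Σ times = 20.0. Posterior: Gamma(shape = 3.9+7 = 10.9, rate = 3.2+20.0 = 23.2).
Mode = (α−1)/β = 9.9/23.2 = 0.427.
Mean = α/β = 10.9/23.2 = 0.470.

MAP estimate = 0.427, posterior mean = 0.470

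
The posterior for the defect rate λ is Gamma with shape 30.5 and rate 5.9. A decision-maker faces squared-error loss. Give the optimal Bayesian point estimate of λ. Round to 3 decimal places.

Mode = (α−1)/β = 29.5/5.9 = 5.000.
Mean = α/β = 30.5/5.9 = 5.169.
Squared-error loss ⇒ the optimal estimator is the posterior mean.

5.169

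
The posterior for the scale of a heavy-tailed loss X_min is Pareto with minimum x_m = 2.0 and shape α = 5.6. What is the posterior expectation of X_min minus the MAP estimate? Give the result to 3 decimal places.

0.435

The Pareto density is strictly decreasing on [x_m, ∞), so the mode is x_m = 2.000.
Mean = α·x_m/(α−1) = 5.6·2.0/4.6 = 2.435.
Difference = 2.435 − 2.000 = 0.435.
The posterior is right-skewed, so the mean exceeds the mode.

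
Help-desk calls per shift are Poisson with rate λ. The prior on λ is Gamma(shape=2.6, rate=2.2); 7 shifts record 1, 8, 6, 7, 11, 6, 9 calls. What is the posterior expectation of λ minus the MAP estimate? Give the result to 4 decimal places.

Σ counts = 48. Posterior: Gamma(shape = 2.6+48 = 50.6, rate = 2.2+7 = 9.2).
Mode = (α−1)/β = 49.6/9.2 = 5.3913.
Mean = α/β = 50.6/9.2 = 5.5000.
Difference = 5.5000 − 5.3913 = 0.1087.
The posterior is right-skewed, so the mean exceeds the mode.

0.1087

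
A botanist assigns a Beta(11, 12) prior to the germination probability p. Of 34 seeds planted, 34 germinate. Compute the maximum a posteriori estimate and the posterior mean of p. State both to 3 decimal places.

MAP = 0.800, posterior mean = 0.789

Posterior: Beta(11+34, 12+0) = Beta(45, 12).
Mode = (45−1)/(45+12−2) = 44/55 = 0.800.
Mean = 45/(45+12) = 45/57 = 0.789.
The mean is pulled below the mode by the posterior's left skew.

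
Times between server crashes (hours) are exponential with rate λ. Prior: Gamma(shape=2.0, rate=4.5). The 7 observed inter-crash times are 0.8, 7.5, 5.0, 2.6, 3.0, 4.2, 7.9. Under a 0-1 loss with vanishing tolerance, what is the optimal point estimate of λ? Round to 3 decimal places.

Σ times = 31.0. Posterior: Gamma(shape = 2.0+7 = 9.0, rate = 4.5+31.0 = 35.5).
Mode = (α−1)/β = 8.0/35.5 = 0.225.
Mean = α/β = 9.0/35.5 = 0.254.
This is the posterior mode — the MAP estimate.

0.225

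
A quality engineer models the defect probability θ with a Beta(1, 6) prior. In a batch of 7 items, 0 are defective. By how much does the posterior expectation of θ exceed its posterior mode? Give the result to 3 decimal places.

Posterior: Beta(1+0, 6+7) = Beta(1, 13).
Since α = 1 ≤ 1 and β > 1, the Beta density is monotone decreasing on [0,1]; the mode is at 0.
Mean = 1/(1+13) = 0.071.
Difference = 0.071 − 0.000 = 0.071.
Right-skewed posterior ⇒ mode < mean.

0.071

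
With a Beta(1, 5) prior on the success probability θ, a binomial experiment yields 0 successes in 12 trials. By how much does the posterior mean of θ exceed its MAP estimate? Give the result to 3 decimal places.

Posterior: Beta(1+0, 5+12) = Beta(1, 17).
Since α = 1 ≤ 1 and β > 1, the Beta density is monotone decreasing on [0,1]; the mode is at 0.
Mean = 1/(1+17) = 0.056.
Difference = 0.056 − 0.000 = 0.056.

0.056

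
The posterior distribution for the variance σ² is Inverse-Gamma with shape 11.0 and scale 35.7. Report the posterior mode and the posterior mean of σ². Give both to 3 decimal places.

MAP = 2.975; posterior mean = 3.570

Mode = β/(α+1) = 35.7/12.0 = 2.975.
Mean = β/(α−1) = 35.7/10.0 = 3.570.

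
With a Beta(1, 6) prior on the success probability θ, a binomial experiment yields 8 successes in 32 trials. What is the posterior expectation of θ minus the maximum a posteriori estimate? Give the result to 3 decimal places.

Posterior: Beta(1+8, 6+24) = Beta(9, 30).
Mode = (9−1)/(9+30−2) = 8/37 = 0.216.
Mean = 9/(9+30) = 9/39 = 0.231.
Difference = 0.231 − 0.216 = 0.015.
The posterior is right-skewed, so the mean exceeds the mode.

0.015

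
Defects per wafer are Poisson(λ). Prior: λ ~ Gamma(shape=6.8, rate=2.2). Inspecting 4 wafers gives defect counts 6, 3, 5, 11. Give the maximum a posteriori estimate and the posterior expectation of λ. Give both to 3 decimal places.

Σ counts = 25. Posterior: Gamma(shape = 6.8+25 = 31.8, rate = 2.2+4 = 6.2).
Mode = (α−1)/β = 30.8/6.2 = 4.968.
Mean = α/β = 31.8/6.2 = 5.129.

MAP = 4.968; posterior mean = 5.129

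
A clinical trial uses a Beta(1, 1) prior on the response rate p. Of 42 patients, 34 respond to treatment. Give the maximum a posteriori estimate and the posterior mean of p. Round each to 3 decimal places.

MAP: 0.810. Posterior mean: 0.795.

Posterior: Beta(1+34, 1+8) = Beta(35, 9).
Mode = (35−1)/(35+9−2) = 34/42 = 0.810.
With a flat prior the MAP equals the MLE, 34/42.
Mean = 35/(35+9) = 35/44 = 0.795.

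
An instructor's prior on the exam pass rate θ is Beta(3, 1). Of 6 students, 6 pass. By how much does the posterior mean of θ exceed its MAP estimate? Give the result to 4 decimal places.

Posterior: Beta(3+6, 1+0) = Beta(9, 1).
Since β = 1 ≤ 1 and α > 1, the Beta density is monotone increasing on [0,1]; the mode is at 1.
Mean = 9/(9+1) = 0.9000.
Difference = 0.9000 − 1.0000 = -0.1000.

-0.1000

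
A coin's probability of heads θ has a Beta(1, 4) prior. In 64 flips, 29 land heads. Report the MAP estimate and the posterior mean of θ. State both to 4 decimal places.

Posterior: Beta(1+29, 4+35) = Beta(30, 39).
Mode = (30−1)/(30+39−2) = 29/67 = 0.4328.
Mean = 30/(30+39) = 30/69 = 0.4348.

MAP = 0.4328, posterior mean = 0.4348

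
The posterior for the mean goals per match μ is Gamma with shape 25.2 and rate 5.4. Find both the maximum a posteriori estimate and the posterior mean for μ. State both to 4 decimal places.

Mode = (α−1)/β = 24.2/5.4 = 4.4815.
Mean = α/β = 25.2/5.4 = 4.6667.

maximum a posteriori estimate = 4.4815, posterior mean = 4.6667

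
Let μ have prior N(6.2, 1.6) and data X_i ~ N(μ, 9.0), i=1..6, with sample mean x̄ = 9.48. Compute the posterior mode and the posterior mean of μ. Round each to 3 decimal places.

Posterior for μ is Normal. Precision-weighted mean: (1/1.6·6.2 + 6/9.0·9.48) / (1/1.6 + 6/9.0) = 7.893.
A Normal posterior is symmetric, so mode = mean.

MAP: 7.893. Posterior mean: 7.893.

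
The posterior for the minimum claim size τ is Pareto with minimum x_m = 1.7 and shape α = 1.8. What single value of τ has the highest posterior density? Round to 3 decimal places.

1.700

The Pareto density is strictly decreasing on [x_m, ∞), so the mode is x_m = 1.700.
Mean = α·x_m/(α−1) = 1.8·1.7/0.8 = 3.825.
This is the posterior mode — the MAP estimate.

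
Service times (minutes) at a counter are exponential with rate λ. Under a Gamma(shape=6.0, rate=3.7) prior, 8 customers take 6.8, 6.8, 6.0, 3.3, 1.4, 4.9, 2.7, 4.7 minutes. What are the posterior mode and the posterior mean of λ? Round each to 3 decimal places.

posterior mode = 0.323, posterior mean = 0.347

Σ times = 36.6. Posterior: Gamma(shape = 6.0+8 = 14.0, rate = 3.7+36.6 = 40.3).
Mode = (α−1)/β = 13.0/40.3 = 0.323.
Mean = α/β = 14.0/40.3 = 0.347.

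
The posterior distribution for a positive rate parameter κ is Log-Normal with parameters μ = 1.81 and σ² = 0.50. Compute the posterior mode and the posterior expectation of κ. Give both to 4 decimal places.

Mode = exp(μ − σ²) = exp(1.31) = 3.7062.
Mean = exp(μ + σ²/2) = exp(2.060) = 7.8460.
Right-skewed posterior ⇒ mode < mean.

κ_MAP = 3.7062, E[κ|data] = 7.8460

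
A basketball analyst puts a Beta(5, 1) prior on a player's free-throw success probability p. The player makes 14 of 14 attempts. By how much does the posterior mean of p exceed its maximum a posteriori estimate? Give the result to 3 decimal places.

Posterior: Beta(5+14, 1+0) = Beta(19, 1).
Since β = 1 ≤ 1 and α > 1, the Beta density is monotone increasing on [0,1]; the mode is at 1.
Mean = 19/(19+1) = 0.950.
Difference = 0.950 − 1.000 = -0.050.

-0.050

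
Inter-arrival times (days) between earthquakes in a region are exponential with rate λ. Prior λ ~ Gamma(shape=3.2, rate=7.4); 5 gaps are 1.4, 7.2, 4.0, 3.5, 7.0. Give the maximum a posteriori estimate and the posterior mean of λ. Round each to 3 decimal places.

Σ times = 23.1. Posterior: Gamma(shape = 3.2+5 = 8.2, rate = 7.4+23.1 = 30.5).
Mode = (α−1)/β = 7.2/30.5 = 0.236.
Mean = α/β = 8.2/30.5 = 0.269.
The posterior is right-skewed, so the mean exceeds the mode.

λ_MAP = 0.236, E[λ|data] = 0.269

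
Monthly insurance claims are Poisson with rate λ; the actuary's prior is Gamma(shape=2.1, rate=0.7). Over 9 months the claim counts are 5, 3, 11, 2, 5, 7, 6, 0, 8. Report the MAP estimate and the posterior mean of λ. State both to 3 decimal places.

MAP: 4.959. Posterior mean: 5.062.

Σ counts = 47. Posterior: Gamma(shape = 2.1+47 = 49.1, rate = 0.7+9 = 9.7).
Mode = (α−1)/β = 48.1/9.7 = 4.959.
Mean = α/β = 49.1/9.7 = 5.062.
The posterior is right-skewed, so the mean exceeds the mode.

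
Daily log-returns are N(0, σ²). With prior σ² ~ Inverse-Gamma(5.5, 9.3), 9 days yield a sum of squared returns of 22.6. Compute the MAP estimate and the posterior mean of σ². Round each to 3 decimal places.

Posterior: Inverse-Gamma(shape = 5.5+9/2 = 10.0, scale = 9.3+22.6/2 = 20.6).
Mode = β/(α+1) = 20.6/11.0 = 1.873.
Mean = β/(α−1) = 20.6/9.0 = 2.289.
Right-skewed posterior ⇒ mode < mean.

MAP = 1.873, posterior mean = 2.289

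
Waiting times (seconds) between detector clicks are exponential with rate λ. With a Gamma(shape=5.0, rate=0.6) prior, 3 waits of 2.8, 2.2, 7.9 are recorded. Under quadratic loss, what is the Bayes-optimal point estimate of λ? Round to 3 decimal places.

Σ times = 12.9. Posterior: Gamma(shape = 5.0+3 = 8.0, rate = 0.6+12.9 = 13.5).
Mode = (α−1)/β = 7.0/13.5 = 0.519.
Mean = α/β = 8.0/13.5 = 0.593.
Quadratic loss ⇒ the optimal estimator is the posterior mean.

0.593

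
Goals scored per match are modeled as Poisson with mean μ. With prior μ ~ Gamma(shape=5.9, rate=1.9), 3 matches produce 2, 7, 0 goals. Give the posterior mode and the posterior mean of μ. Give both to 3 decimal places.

MAP = 2.837; posterior mean = 3.041

Σ counts = 9. Posterior: Gamma(shape = 5.9+9 = 14.9, rate = 1.9+3 = 4.9).
Mode = (α−1)/β = 13.9/4.9 = 2.837.
Mean = α/β = 14.9/4.9 = 3.041.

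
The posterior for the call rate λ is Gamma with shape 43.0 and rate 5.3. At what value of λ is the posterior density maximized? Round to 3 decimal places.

Mode = (α−1)/β = 42.0/5.3 = 7.925.
Mean = α/β = 43.0/5.3 = 8.113.
This is the posterior mode — the MAP estimate.

7.925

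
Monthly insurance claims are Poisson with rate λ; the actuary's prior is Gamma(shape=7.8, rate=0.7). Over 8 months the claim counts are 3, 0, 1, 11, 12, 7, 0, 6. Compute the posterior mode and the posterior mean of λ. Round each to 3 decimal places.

posterior mode = 5.379, posterior mean = 5.494

Σ counts = 40. Posterior: Gamma(shape = 7.8+40 = 47.8, rate = 0.7+8 = 8.7).
Mode = (α−1)/β = 46.8/8.7 = 5.379.
Mean = α/β = 47.8/8.7 = 5.494.
Right-skewed posterior ⇒ mode < mean.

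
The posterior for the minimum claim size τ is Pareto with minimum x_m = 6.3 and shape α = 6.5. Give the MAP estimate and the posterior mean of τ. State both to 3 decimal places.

τ_MAP = 6.300, E[τ|data] = 7.445

The Pareto density is strictly decreasing on [x_m, ∞), so the mode is x_m = 6.300.
Mean = α·x_m/(α−1) = 6.5·6.3/5.5 = 7.445.
The mean is pulled above the mode by the posterior's right skew.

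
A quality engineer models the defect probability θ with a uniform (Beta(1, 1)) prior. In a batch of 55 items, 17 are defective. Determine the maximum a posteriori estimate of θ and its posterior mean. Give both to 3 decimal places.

Posterior: Beta(1+17, 1+38) = Beta(18, 39).
Mode = (18−1)/(18+39−2) = 17/55 = 0.309.
With a flat prior the MAP equals the MLE, 17/55.
Mean = 18/(18+39) = 18/57 = 0.316.

MAP = 0.309, posterior mean = 0.316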